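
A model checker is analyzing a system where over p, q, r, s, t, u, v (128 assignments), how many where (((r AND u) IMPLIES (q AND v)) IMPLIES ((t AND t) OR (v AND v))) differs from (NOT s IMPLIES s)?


F1 = (((r AND u) IMPLIES (q AND v)) IMPLIES ((t AND t) OR (v AND v)))
F2 = (NOT s IMPLIES s)
Evaluate both on each of 128 rows (bits = p,q,r,s,t,u,v):
  row 0 [0000000]: F1=0 F2=0 -> 0
  row 1 [0000001]: F1=1 F2=0 (differ) -> 1
  row 2 [0000010]: F1=0 F2=0 -> 0
  row 3 [0000011]: F1=1 F2=0 (differ) -> 1
  row 4 [0000100]: F1=1 F2=0 (differ) -> 1
  (every remaining row is evaluated the same way; all 128 results are listed next)
Full result column, 8 rows per line (p,q,r,s fixed per line; t,u,v runs 000..111 left to right):
  rows 0-7 [p,q,r,s=0000]: 01011111  (ones: 6)
  rows 8-15 [p,q,r,s=0001]: 10100000  (ones: 2)
  rows 16-23 [p,q,r,s=0010]: 01111111  (ones: 7)
  rows 24-31 [p,q,r,s=0011]: 10000000  (ones: 1)
  rows 32-39 [p,q,r,s=0100]: 01011111  (ones: 6)
  rows 40-47 [p,q,r,s=0101]: 10100000  (ones: 2)
  rows 48-55 [p,q,r,s=0110]: 01111111  (ones: 7)
  rows 56-63 [p,q,r,s=0111]: 10000000  (ones: 1)
  rows 64-71 [p,q,r,s=1000]: 01011111  (ones: 6)
  rows 72-79 [p,q,r,s=1001]: 10100000  (ones: 2)
  rows 80-87 [p,q,r,s=1010]: 01111111  (ones: 7)
  rows 88-95 [p,q,r,s=1011]: 10000000  (ones: 1)
  rows 96-103 [p,q,r,s=1100]: 01011111  (ones: 6)
  rows 104-111 [p,q,r,s=1101]: 10100000  (ones: 2)
  rows 112-119 [p,q,r,s=1110]: 01111111  (ones: 7)
  rows 120-127 [p,q,r,s=1111]: 10000000  (ones: 1)
Disagreements = 6+2+7+1+6+2+7+1+6+2+7+1+6+2+7+1 = 64

64


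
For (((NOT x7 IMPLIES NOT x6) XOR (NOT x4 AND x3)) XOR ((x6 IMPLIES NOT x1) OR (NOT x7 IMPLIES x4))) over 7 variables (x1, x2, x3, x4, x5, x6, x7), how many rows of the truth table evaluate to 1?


Formula: (((NOT x7 IMPLIES NOT x6) XOR (NOT x4 AND x3)) XOR ((x6 IMPLIES NOT x1) OR (NOT x7 IMPLIES x4))) over 7 vars (128 rows)
Evaluate each row (x1, x2, x3, x4, x5, x6, x7 as bits, MSB first):
  row 0 [0000000]: (((NOT 0 IMPLIES NOT 0) XOR (NOT 0 AND 0)) XOR ((0 IMPLIES NOT 0) OR (NOT 0 IMPLIES 0))) -> 0
  row 1 [0000001]: (((NOT 1 IMPLIES NOT 0) XOR (NOT 0 AND 0)) XOR ((0 IMPLIES NOT 0) OR (NOT 1 IMPLIES 0))) -> 0
  row 2 [0000010]: (((NOT 0 IMPLIES NOT 1) XOR (NOT 0 AND 0)) XOR ((1 IMPLIES NOT 0) OR (NOT 0 IMPLIES 0))) -> 1
  row 3 [0000011]: (((NOT 1 IMPLIES NOT 1) XOR (NOT 0 AND 0)) XOR ((1 IMPLIES NOT 0) OR (NOT 1 IMPLIES 0))) -> 0
  row 4 [0000100]: (((NOT 0 IMPLIES NOT 0) XOR (NOT 0 AND 0)) XOR ((0 IMPLIES NOT 0) OR (NOT 0 IMPLIES 0))) -> 0
  (every remaining row is evaluated the same way; all 128 results are listed next)
Full result column, 8 rows per line (x1,x2,x3,x4 fixed per line; x5,x6,x7 runs 000..111 left to right):
  rows 0-7 [x1,x2,x3,x4=0000]: 00100010  (ones: 2)
  rows 8-15 [x1,x2,x3,x4=0001]: 00100010  (ones: 2)
  rows 16-23 [x1,x2,x3,x4=0010]: 11011101  (ones: 6)
  rows 24-31 [x1,x2,x3,x4=0011]: 00100010  (ones: 2)
  rows 32-39 [x1,x2,x3,x4=0100]: 00100010  (ones: 2)
  rows 40-47 [x1,x2,x3,x4=0101]: 00100010  (ones: 2)
  rows 48-55 [x1,x2,x3,x4=0110]: 11011101  (ones: 6)
  rows 56-63 [x1,x2,x3,x4=0111]: 00100010  (ones: 2)
  rows 64-71 [x1,x2,x3,x4=1000]: 00000000  (ones: 0)
  rows 72-79 [x1,x2,x3,x4=1001]: 00100010  (ones: 2)
  rows 80-87 [x1,x2,x3,x4=1010]: 11111111  (ones: 8)
  rows 88-95 [x1,x2,x3,x4=1011]: 00100010  (ones: 2)
  rows 96-103 [x1,x2,x3,x4=1100]: 00000000  (ones: 0)
  rows 104-111 [x1,x2,x3,x4=1101]: 00100010  (ones: 2)
  rows 112-119 [x1,x2,x3,x4=1110]: 11111111  (ones: 8)
  rows 120-127 [x1,x2,x3,x4=1111]: 00100010  (ones: 2)
Count of 1-rows = 2+2+6+2+2+2+6+2+0+2+8+2+0+2+8+2 = 48

48


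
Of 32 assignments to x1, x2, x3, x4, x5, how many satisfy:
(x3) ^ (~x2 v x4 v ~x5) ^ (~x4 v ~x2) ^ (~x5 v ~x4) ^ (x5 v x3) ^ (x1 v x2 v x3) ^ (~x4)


CNF with 7 clauses over 5 vars (32 assignments).
An assignment satisfies CNF iff every clause has >=1 true literal.
Check each row (bits = x1,x2,x3,x4,x5; clause T/F shown):
  row 0 [00000]: clauses=FTTTFFT -> 0
  row 1 [00001]: clauses=FTTTTFT -> 0
  row 2 [00010]: clauses=FTTTFFF -> 0
  row 3 [00011]: clauses=FTTFTFF -> 0
  row 4 [00100]: clauses=TTTTTTT -> 1
  row 5 [00101]: clauses=TTTTTTT -> 1
  row 6 [00110]: clauses=TTTTTTF -> 0
  row 7 [00111]: clauses=TTTFTTF -> 0
  row 8 [01000]: clauses=FTTTFTT -> 0
  row 9 [01001]: clauses=FFTTTTT -> 0
  row 10 [01010]: clauses=FTFTFTF -> 0
  row 11 [01011]: clauses=FTFFTTF -> 0
  row 12 [01100]: clauses=TTTTTTT -> 1
  row 13 [01101]: clauses=TFTTTTT -> 0
  row 14 [01110]: clauses=TTFTTTF -> 0
  row 15 [01111]: clauses=TTFFTTF -> 0
  row 16 [10000]: clauses=FTTTFTT -> 0
  row 17 [10001]: clauses=FTTTTTT -> 0
  row 18 [10010]: clauses=FTTTFTF -> 0
  row 19 [10011]: clauses=FTTFTTF -> 0
  row 20 [10100]: clauses=TTTTTTT -> 1
  row 21 [10101]: clauses=TTTTTTT -> 1
  row 22 [10110]: clauses=TTTTTTF -> 0
  row 23 [10111]: clauses=TTTFTTF -> 0
  row 24 [11000]: clauses=FTTTFTT -> 0
  row 25 [11001]: clauses=FFTTTTT -> 0
  row 26 [11010]: clauses=FTFTFTF -> 0
  row 27 [11011]: clauses=FTFFTTF -> 0
  row 28 [11100]: clauses=TTTTTTT -> 1
  row 29 [11101]: clauses=TFTTTTT -> 0
  row 30 [11110]: clauses=TTFTTTF -> 0
  row 31 [11111]: clauses=TTFFTTF -> 0
Full result column, 8 rows per line (x1,x2 fixed per line; x3,x4,x5 runs 000..111 left to right):
  rows 0-7 [x1,x2=00]: 00001100  (ones: 2)
  rows 8-15 [x1,x2=01]: 00001000  (ones: 1)
  rows 16-23 [x1,x2=10]: 00001100  (ones: 2)
  rows 24-31 [x1,x2=11]: 00001000  (ones: 1)
Satisfying assignments = 2+1+2+1 = 6

6


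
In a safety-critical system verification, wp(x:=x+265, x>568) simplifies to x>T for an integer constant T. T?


Formula: wp(x:=E, P) = P[E/x] (substitute E for x in postcondition)
Step 1: Postcondition: x>568
Step 2: Substitute x+265 for x: x+265>568
Step 3: Solve for x: x > 568-265 = 303

303


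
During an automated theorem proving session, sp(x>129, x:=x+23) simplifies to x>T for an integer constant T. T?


Formula: sp(P, x:=E) = exists old_x. (x = E[old_x/x]) AND P[old_x/x] (old_x is the value of x before the assignment; eliminate old_x by solving x = E[old_x/x] for old_x)
Step 1: Precondition P: x>129, i.e. old_x > 129
Step 2: Assignment gives x = old_x + 23, so old_x = x - 23
Step 3: Substitute into P: x - 23 > 129
Step 4: Simplify: x > 129+23 = 152

152


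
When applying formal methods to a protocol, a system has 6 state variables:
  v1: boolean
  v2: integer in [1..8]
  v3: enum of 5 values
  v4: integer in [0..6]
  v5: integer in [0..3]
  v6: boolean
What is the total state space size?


State space = product of domain sizes of all variables.
Domain sizes:
  v1 (boolean): 2
  v2 (integer in [1..8]): 8
  v3 (enum of 5 values): 5
  v4 (integer in [0..6]): 7
  v5 (integer in [0..3]): 4
  v6 (boolean): 2
Product = 2 * 8 * 5 * 7 * 4 * 2 = 4480

4480


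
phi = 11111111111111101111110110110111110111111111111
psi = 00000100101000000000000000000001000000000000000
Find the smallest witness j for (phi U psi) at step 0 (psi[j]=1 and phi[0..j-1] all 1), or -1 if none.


(phi U psi) at 0: need smallest j with psi[j]=1 and phi[i]=1 for all i in [0,j).
Scan from step 0:
  step 0: phi=1, psi=0 -> continue
  step 1: phi=1, psi=0 -> continue
  step 2: phi=1, psi=0 -> continue
  step 3: phi=1, psi=0 -> continue
  step 5: psi=1 and phi held for [0,5) -> witness found
Witness step = 5

5


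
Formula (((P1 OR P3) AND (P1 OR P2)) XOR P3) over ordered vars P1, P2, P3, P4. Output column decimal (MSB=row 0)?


Formula: (((P1 OR P3) AND (P1 OR P2)) XOR P3) over P1, P2, P3, P4 (16 rows)
Evaluate each row (bits = P1,P2,P3,P4, MSB first):
  row 0 [0000]: (((0 OR 0) AND (0 OR 0)) XOR 0) -> 0
  row 1 [0001]: (((0 OR 0) AND (0 OR 0)) XOR 0) -> 0
  row 2 [0010]: (((0 OR 1) AND (0 OR 0)) XOR 1) -> 1
  row 3 [0011]: (((0 OR 1) AND (0 OR 0)) XOR 1) -> 1
  row 4 [0100]: (((0 OR 0) AND (0 OR 1)) XOR 0) -> 0
  row 5 [0101]: (((0 OR 0) AND (0 OR 1)) XOR 0) -> 0
  row 6 [0110]: (((0 OR 1) AND (0 OR 1)) XOR 1) -> 0
  row 7 [0111]: (((0 OR 1) AND (0 OR 1)) XOR 1) -> 0
  row 8 [1000]: (((1 OR 0) AND (1 OR 0)) XOR 0) -> 1
  row 9 [1001]: (((1 OR 0) AND (1 OR 0)) XOR 0) -> 1
  row 10 [1010]: (((1 OR 1) AND (1 OR 0)) XOR 1) -> 0
  row 11 [1011]: (((1 OR 1) AND (1 OR 0)) XOR 1) -> 0
  row 12 [1100]: (((1 OR 0) AND (1 OR 1)) XOR 0) -> 1
  row 13 [1101]: (((1 OR 0) AND (1 OR 1)) XOR 0) -> 1
  row 14 [1110]: (((1 OR 1) AND (1 OR 1)) XOR 1) -> 0
  row 15 [1111]: (((1 OR 1) AND (1 OR 1)) XOR 1) -> 0
Full result column, 4 rows per line (P1,P2 fixed per line; P3,P4 runs 00..11 left to right):
  rows 0-3 [P1,P2=00]: 0011  = hex 3
  rows 4-7 [P1,P2=01]: 0000  = hex 0
  rows 8-11 [P1,P2=10]: 1100  = hex C
  rows 12-15 [P1,P2=11]: 1100  = hex C
Output column (row 0 .. row 15) = 0011000011001100
Output column grouped in 4s = 0011 0000 1100 1100 = 0x30CC
Convert to decimal digit by digit (value = value*16 + digit):
  3 -> 3
  3*16 + 0 = 48
  48*16 + 12 (C) = 780
  780*16 + 12 (C) = 12492
Decimal = 12492

12492


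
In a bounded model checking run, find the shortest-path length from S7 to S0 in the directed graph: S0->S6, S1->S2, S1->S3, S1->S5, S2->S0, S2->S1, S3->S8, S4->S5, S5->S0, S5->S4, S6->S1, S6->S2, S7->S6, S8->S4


BFS layer-by-layer from S7:
  dist 0: {S7}
  dist 1: {S6}
  dist 2: {S1, S2}
  dist 3: {S0, S3, S5}
  -> S0 reached at distance 3
Shortest path length = 3

3


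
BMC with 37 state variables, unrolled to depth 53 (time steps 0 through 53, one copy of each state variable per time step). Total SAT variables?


BMC unrolls to depth k, creating one copy of each state var for steps 0..k.
Step count = 53 + 1 = 54 (steps 0 through 53)
Vars per step = 37
Total = 37 * 54 = 1998

1998


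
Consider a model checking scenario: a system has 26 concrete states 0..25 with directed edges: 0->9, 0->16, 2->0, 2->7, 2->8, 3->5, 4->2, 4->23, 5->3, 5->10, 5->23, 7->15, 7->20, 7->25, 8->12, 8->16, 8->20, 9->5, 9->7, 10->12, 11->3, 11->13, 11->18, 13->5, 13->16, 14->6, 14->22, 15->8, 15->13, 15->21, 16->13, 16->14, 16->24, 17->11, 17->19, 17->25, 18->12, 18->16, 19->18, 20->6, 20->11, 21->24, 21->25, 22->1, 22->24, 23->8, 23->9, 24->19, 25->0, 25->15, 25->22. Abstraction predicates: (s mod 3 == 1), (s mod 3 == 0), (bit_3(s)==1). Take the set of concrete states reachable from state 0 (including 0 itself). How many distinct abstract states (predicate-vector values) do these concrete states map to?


BFS from 0:
Concrete reachable: {0, 1, 3, 5, 6, 7, 8, 9, 10, 11, 12, 13, 14, 15, 16, 18, 19, 20, 21, 22, 23, 24, 25}
Abstract via predicates (s mod 3 == 1), (s mod 3 == 0), (bit_3(s)==1):
  (0,0,0) <- {5, 20, 23}
  (0,0,1) <- {8, 11, 14}
  (0,1,0) <- {0, 3, 6, 18, 21}
  (0,1,1) <- {9, 12, 15, 24}
  (1,0,0) <- {1, 7, 16, 19, 22}
  (1,0,1) <- {10, 13, 25}
Distinct abstract states = 6

6


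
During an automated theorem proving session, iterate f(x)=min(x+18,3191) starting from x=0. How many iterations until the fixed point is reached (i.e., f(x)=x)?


Step 1: x=0, cap=3191, increment=18
Step 2: x grows by 18 each step until capped at 3191; fixed point is x=3191
Step 3: iterations = ceil(3191/18) = 178

178


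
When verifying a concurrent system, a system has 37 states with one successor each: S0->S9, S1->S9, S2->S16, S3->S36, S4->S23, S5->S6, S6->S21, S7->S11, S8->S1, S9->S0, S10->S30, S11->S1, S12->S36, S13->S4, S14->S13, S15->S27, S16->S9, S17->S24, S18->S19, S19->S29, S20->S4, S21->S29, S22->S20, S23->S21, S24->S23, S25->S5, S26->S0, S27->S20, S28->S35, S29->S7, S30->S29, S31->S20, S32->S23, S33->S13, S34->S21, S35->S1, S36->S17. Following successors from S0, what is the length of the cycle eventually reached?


Trace from S0 until a state repeats:
  S0 -> S9 -> S0
S0 first seen at step 0, revisited at step 2.
Cycle length = 2 - 0 = 2

2


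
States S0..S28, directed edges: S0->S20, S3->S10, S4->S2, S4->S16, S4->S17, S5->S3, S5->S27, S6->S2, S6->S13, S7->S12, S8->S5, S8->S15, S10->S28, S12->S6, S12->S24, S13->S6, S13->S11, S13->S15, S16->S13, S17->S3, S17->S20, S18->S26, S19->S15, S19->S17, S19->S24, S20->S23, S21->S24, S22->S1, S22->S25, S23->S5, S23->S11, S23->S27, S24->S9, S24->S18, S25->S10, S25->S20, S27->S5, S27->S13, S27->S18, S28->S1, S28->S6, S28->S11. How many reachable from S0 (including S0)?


BFS from S0:
  layer 0: {S0}
  layer 1: {S20}
  layer 2: {S23}
  layer 3: {S5, S11, S27}
  layer 4: {S3, S13, S18}
  layer 5: {S6, S10, S15, S26}
  layer 6: {S2, S28}
  layer 7: {S1}
Reachable set: {S0, S1, S2, S3, S5, S6, S10, S11, S13, S15, S18, S20, S23, S26, S27, S28}
Count = 16

16


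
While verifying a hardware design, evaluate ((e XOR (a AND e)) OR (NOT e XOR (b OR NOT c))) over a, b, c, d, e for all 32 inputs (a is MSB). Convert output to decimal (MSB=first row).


Formula: ((e XOR (a AND e)) OR (NOT e XOR (b OR NOT c))) over a, b, c, d, e (32 rows)
Evaluate each row (bits = a,b,c,d,e, MSB first):
  row 0 [00000]: ((0 XOR (0 AND 0)) OR (NOT 0 XOR (0 OR NOT 0))) -> 0
  row 1 [00001]: ((1 XOR (0 AND 1)) OR (NOT 1 XOR (0 OR NOT 0))) -> 1
  row 2 [00010]: ((0 XOR (0 AND 0)) OR (NOT 0 XOR (0 OR NOT 0))) -> 0
  row 3 [00011]: ((1 XOR (0 AND 1)) OR (NOT 1 XOR (0 OR NOT 0))) -> 1
  row 4 [00100]: ((0 XOR (0 AND 0)) OR (NOT 0 XOR (0 OR NOT 1))) -> 1
  row 5 [00101]: ((1 XOR (0 AND 1)) OR (NOT 1 XOR (0 OR NOT 1))) -> 1
  row 6 [00110]: ((0 XOR (0 AND 0)) OR (NOT 0 XOR (0 OR NOT 1))) -> 1
  row 7 [00111]: ((1 XOR (0 AND 1)) OR (NOT 1 XOR (0 OR NOT 1))) -> 1
  row 8 [01000]: ((0 XOR (0 AND 0)) OR (NOT 0 XOR (1 OR NOT 0))) -> 0
  row 9 [01001]: ((1 XOR (0 AND 1)) OR (NOT 1 XOR (1 OR NOT 0))) -> 1
  row 10 [01010]: ((0 XOR (0 AND 0)) OR (NOT 0 XOR (1 OR NOT 0))) -> 0
  row 11 [01011]: ((1 XOR (0 AND 1)) OR (NOT 1 XOR (1 OR NOT 0))) -> 1
  row 12 [01100]: ((0 XOR (0 AND 0)) OR (NOT 0 XOR (1 OR NOT 1))) -> 0
  row 13 [01101]: ((1 XOR (0 AND 1)) OR (NOT 1 XOR (1 OR NOT 1))) -> 1
  row 14 [01110]: ((0 XOR (0 AND 0)) OR (NOT 0 XOR (1 OR NOT 1))) -> 0
  row 15 [01111]: ((1 XOR (0 AND 1)) OR (NOT 1 XOR (1 OR NOT 1))) -> 1
  row 16 [10000]: ((0 XOR (1 AND 0)) OR (NOT 0 XOR (0 OR NOT 0))) -> 0
  row 17 [10001]: ((1 XOR (1 AND 1)) OR (NOT 1 XOR (0 OR NOT 0))) -> 1
  row 18 [10010]: ((0 XOR (1 AND 0)) OR (NOT 0 XOR (0 OR NOT 0))) -> 0
  row 19 [10011]: ((1 XOR (1 AND 1)) OR (NOT 1 XOR (0 OR NOT 0))) -> 1
  row 20 [10100]: ((0 XOR (1 AND 0)) OR (NOT 0 XOR (0 OR NOT 1))) -> 1
  row 21 [10101]: ((1 XOR (1 AND 1)) OR (NOT 1 XOR (0 OR NOT 1))) -> 0
  row 22 [10110]: ((0 XOR (1 AND 0)) OR (NOT 0 XOR (0 OR NOT 1))) -> 1
  row 23 [10111]: ((1 XOR (1 AND 1)) OR (NOT 1 XOR (0 OR NOT 1))) -> 0
  row 24 [11000]: ((0 XOR (1 AND 0)) OR (NOT 0 XOR (1 OR NOT 0))) -> 0
  row 25 [11001]: ((1 XOR (1 AND 1)) OR (NOT 1 XOR (1 OR NOT 0))) -> 1
  row 26 [11010]: ((0 XOR (1 AND 0)) OR (NOT 0 XOR (1 OR NOT 0))) -> 0
  row 27 [11011]: ((1 XOR (1 AND 1)) OR (NOT 1 XOR (1 OR NOT 0))) -> 1
  row 28 [11100]: ((0 XOR (1 AND 0)) OR (NOT 0 XOR (1 OR NOT 1))) -> 0
  row 29 [11101]: ((1 XOR (1 AND 1)) OR (NOT 1 XOR (1 OR NOT 1))) -> 1
  row 30 [11110]: ((0 XOR (1 AND 0)) OR (NOT 0 XOR (1 OR NOT 1))) -> 0
  row 31 [11111]: ((1 XOR (1 AND 1)) OR (NOT 1 XOR (1 OR NOT 1))) -> 1
Full result column, 4 rows per line (a,b,c fixed per line; d,e runs 00..11 left to right):
  rows 0-3 [a,b,c=000]: 0101  = hex 5
  rows 4-7 [a,b,c=001]: 1111  = hex F
  rows 8-11 [a,b,c=010]: 0101  = hex 5
  rows 12-15 [a,b,c=011]: 0101  = hex 5
  rows 16-19 [a,b,c=100]: 0101  = hex 5
  rows 20-23 [a,b,c=101]: 1010  = hex A
  rows 24-27 [a,b,c=110]: 0101  = hex 5
  rows 28-31 [a,b,c=111]: 0101  = hex 5
Output column (row 0 .. row 31) = 01011111010101010101101001010101
Output column grouped in 4s = 0101 1111 0101 0101 0101 1010 0101 0101 = 0x5F555A55
Convert to decimal digit by digit (value = value*16 + digit):
  5 -> 5
  5*16 + 15 (F) = 95
  95*16 + 5 = 1525
  1525*16 + 5 = 24405
  24405*16 + 5 = 390485
  390485*16 + 10 (A) = 6247770
  6247770*16 + 5 = 99964325
  99964325*16 + 5 = 1599429205
Decimal = 1599429205

1599429205


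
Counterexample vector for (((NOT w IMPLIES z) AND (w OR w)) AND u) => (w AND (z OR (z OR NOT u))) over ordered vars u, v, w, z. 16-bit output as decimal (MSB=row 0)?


F1 = (((NOT w IMPLIES z) AND (w OR w)) AND u)
F2 = (w AND (z OR (z OR NOT u)))
Counterexample to F1=>F2 is where F1=1 and F2=0.
Evaluate each row (bits = u,v,w,z, MSB first):
  row 0 [0000]: F1=0 F2=0 -> F1&~F2 -> 0
  row 1 [0001]: F1=0 F2=0 -> F1&~F2 -> 0
  row 2 [0010]: F1=0 F2=1 -> F1&~F2 -> 0
  row 3 [0011]: F1=0 F2=1 -> F1&~F2 -> 0
  row 4 [0100]: F1=0 F2=0 -> F1&~F2 -> 0
  row 5 [0101]: F1=0 F2=0 -> F1&~F2 -> 0
  row 6 [0110]: F1=0 F2=1 -> F1&~F2 -> 0
  row 7 [0111]: F1=0 F2=1 -> F1&~F2 -> 0
  row 8 [1000]: F1=0 F2=0 -> F1&~F2 -> 0
  row 9 [1001]: F1=0 F2=0 -> F1&~F2 -> 0
  row 10 [1010]: F1=1 F2=0 -> F1&~F2 -> 1
  row 11 [1011]: F1=1 F2=1 -> F1&~F2 -> 0
  row 12 [1100]: F1=0 F2=0 -> F1&~F2 -> 0
  row 13 [1101]: F1=0 F2=0 -> F1&~F2 -> 0
  row 14 [1110]: F1=1 F2=0 -> F1&~F2 -> 1
  row 15 [1111]: F1=1 F2=1 -> F1&~F2 -> 0
Full result column, 4 rows per line (u,v fixed per line; w,z runs 00..11 left to right):
  rows 0-3 [u,v=00]: 0000  = hex 0
  rows 4-7 [u,v=01]: 0000  = hex 0
  rows 8-11 [u,v=10]: 0010  = hex 2
  rows 12-15 [u,v=11]: 0010  = hex 2
Counterexample vector (row 0 .. row 15) = 0000000000100010
Output column grouped in 4s = 0000 0000 0010 0010 = 0x0022
Convert to decimal digit by digit (value = value*16 + digit):
  0 -> 0
  0*16 + 0 = 0
  0*16 + 2 = 2
  2*16 + 2 = 34
Decimal = 34

34


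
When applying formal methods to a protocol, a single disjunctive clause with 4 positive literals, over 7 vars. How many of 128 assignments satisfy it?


Step 1: Total=2^7=128
Step 2: Unsat when all 4 false: 2^3=8
Step 3: Sat=128-8=120

120


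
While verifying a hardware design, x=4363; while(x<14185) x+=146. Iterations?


Step 1: x goes from 4363 toward 14185 by 146; the body runs while x<14185, so iterations = ceil((bound-start)/step)
Step 2: Distance=9822
Step 3: ceil(9822/146)=68

68


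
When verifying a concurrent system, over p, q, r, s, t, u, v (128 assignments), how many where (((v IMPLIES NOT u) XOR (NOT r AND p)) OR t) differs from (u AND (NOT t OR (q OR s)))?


F1 = (((v IMPLIES NOT u) XOR (NOT r AND p)) OR t)
F2 = (u AND (NOT t OR (q OR s)))
Evaluate both on each of 128 rows (bits = p,q,r,s,t,u,v):
  row 0 [0000000]: F1=1 F2=0 (differ) -> 1
  row 1 [0000001]: F1=1 F2=0 (differ) -> 1
  row 2 [0000010]: F1=1 F2=1 -> 0
  row 3 [0000011]: F1=0 F2=1 (differ) -> 1
  row 4 [0000100]: F1=1 F2=0 (differ) -> 1
  (every remaining row is evaluated the same way; all 128 results are listed next)
Full result column, 8 rows per line (p,q,r,s fixed per line; t,u,v runs 000..111 left to right):
  rows 0-7 [p,q,r,s=0000]: 11011111  (ones: 7)
  rows 8-15 [p,q,r,s=0001]: 11011100  (ones: 5)
  rows 16-23 [p,q,r,s=0010]: 11011111  (ones: 7)
  rows 24-31 [p,q,r,s=0011]: 11011100  (ones: 5)
  rows 32-39 [p,q,r,s=0100]: 11011100  (ones: 5)
  rows 40-47 [p,q,r,s=0101]: 11011100  (ones: 5)
  rows 48-55 [p,q,r,s=0110]: 11011100  (ones: 5)
  rows 56-63 [p,q,r,s=0111]: 11011100  (ones: 5)
  rows 64-71 [p,q,r,s=1000]: 00101111  (ones: 5)
  rows 72-79 [p,q,r,s=1001]: 00101100  (ones: 3)
  rows 80-87 [p,q,r,s=1010]: 11011111  (ones: 7)
  rows 88-95 [p,q,r,s=1011]: 11011100  (ones: 5)
  rows 96-103 [p,q,r,s=1100]: 00101100  (ones: 3)
  rows 104-111 [p,q,r,s=1101]: 00101100  (ones: 3)
  rows 112-119 [p,q,r,s=1110]: 11011100  (ones: 5)
  rows 120-127 [p,q,r,s=1111]: 11011100  (ones: 5)
Disagreements = 7+5+7+5+5+5+5+5+5+3+7+5+3+3+5+5 = 80

80


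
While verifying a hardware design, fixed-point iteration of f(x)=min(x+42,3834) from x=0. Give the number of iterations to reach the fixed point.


Step 1: x=0, cap=3834, increment=42
Step 2: x grows by 42 each step until capped at 3834; fixed point is x=3834
Step 3: iterations = ceil(3834/42) = 92

92


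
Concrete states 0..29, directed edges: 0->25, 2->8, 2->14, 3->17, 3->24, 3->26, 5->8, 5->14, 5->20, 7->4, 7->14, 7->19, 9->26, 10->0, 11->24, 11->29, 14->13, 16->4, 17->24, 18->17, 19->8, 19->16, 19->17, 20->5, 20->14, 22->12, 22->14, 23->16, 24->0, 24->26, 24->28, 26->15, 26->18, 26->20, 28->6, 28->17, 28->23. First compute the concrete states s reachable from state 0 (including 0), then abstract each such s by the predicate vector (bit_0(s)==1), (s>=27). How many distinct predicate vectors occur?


BFS from 0:
Concrete reachable: {0, 25}
Abstract via predicates (bit_0(s)==1), (s>=27):
  (0,0) <- {0}
  (1,0) <- {25}
Distinct abstract states = 2

2


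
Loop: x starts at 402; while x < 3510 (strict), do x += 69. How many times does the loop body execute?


Step 1: x goes from 402 toward 3510 by 69; the body runs while x<3510, so iterations = ceil((bound-start)/step)
Step 2: Distance=3108
Step 3: ceil(3108/69)=46

46


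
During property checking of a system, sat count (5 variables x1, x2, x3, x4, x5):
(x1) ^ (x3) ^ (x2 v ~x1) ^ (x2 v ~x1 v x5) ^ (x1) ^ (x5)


CNF with 6 clauses over 5 vars (32 assignments).
An assignment satisfies CNF iff every clause has >=1 true literal.
Check each row (bits = x1,x2,x3,x4,x5; clause T/F shown):
  row 0 [00000]: clauses=FFTTFF -> 0
  row 1 [00001]: clauses=FFTTFT -> 0
  row 2 [00010]: clauses=FFTTFF -> 0
  row 3 [00011]: clauses=FFTTFT -> 0
  row 4 [00100]: clauses=FTTTFF -> 0
  row 5 [00101]: clauses=FTTTFT -> 0
  row 6 [00110]: clauses=FTTTFF -> 0
  row 7 [00111]: clauses=FTTTFT -> 0
  row 8 [01000]: clauses=FFTTFF -> 0
  row 9 [01001]: clauses=FFTTFT -> 0
  row 10 [01010]: clauses=FFTTFF -> 0
  row 11 [01011]: clauses=FFTTFT -> 0
  row 12 [01100]: clauses=FTTTFF -> 0
  row 13 [01101]: clauses=FTTTFT -> 0
  row 14 [01110]: clauses=FTTTFF -> 0
  row 15 [01111]: clauses=FTTTFT -> 0
  row 16 [10000]: clauses=TFFFTF -> 0
  row 17 [10001]: clauses=TFFTTT -> 0
  row 18 [10010]: clauses=TFFFTF -> 0
  row 19 [10011]: clauses=TFFTTT -> 0
  row 20 [10100]: clauses=TTFFTF -> 0
  row 21 [10101]: clauses=TTFTTT -> 0
  row 22 [10110]: clauses=TTFFTF -> 0
  row 23 [10111]: clauses=TTFTTT -> 0
  row 24 [11000]: clauses=TFTTTF -> 0
  row 25 [11001]: clauses=TFTTTT -> 0
  row 26 [11010]: clauses=TFTTTF -> 0
  row 27 [11011]: clauses=TFTTTT -> 0
  row 28 [11100]: clauses=TTTTTF -> 0
  row 29 [11101]: clauses=TTTTTT -> 1
  row 30 [11110]: clauses=TTTTTF -> 0
  row 31 [11111]: clauses=TTTTTT -> 1
Full result column, 8 rows per line (x1,x2 fixed per line; x3,x4,x5 runs 000..111 left to right):
  rows 0-7 [x1,x2=00]: 00000000  (ones: 0)
  rows 8-15 [x1,x2=01]: 00000000  (ones: 0)
  rows 16-23 [x1,x2=10]: 00000000  (ones: 0)
  rows 24-31 [x1,x2=11]: 00000101  (ones: 2)
Satisfying assignments = 0+0+0+2 = 2

2


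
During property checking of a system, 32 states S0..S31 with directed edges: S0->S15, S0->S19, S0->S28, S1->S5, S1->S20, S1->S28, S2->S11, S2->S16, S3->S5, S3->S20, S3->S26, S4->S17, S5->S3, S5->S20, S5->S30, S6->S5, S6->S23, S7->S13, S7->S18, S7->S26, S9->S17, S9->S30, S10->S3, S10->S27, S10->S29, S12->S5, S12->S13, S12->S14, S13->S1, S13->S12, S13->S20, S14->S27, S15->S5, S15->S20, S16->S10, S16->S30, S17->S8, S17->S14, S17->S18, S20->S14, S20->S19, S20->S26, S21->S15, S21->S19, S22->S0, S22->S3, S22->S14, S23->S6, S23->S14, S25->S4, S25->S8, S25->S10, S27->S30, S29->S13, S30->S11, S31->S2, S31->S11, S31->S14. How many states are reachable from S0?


BFS from S0:
  layer 0: {S0}
  layer 1: {S15, S19, S28}
  layer 2: {S5, S20}
  layer 3: {S3, S14, S26, S30}
  layer 4: {S11, S27}
Reachable set: {S0, S3, S5, S11, S14, S15, S19, S20, S26, S27, S28, S30}
Count = 12

12


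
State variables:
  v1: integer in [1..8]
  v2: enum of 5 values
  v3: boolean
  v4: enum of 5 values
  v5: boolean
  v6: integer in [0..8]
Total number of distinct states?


State space = product of domain sizes of all variables.
Domain sizes:
  v1 (integer in [1..8]): 8
  v2 (enum of 5 values): 5
  v3 (boolean): 2
  v4 (enum of 5 values): 5
  v5 (boolean): 2
  v6 (integer in [0..8]): 9
Product = 8 * 5 * 2 * 5 * 2 * 9 = 7200

7200


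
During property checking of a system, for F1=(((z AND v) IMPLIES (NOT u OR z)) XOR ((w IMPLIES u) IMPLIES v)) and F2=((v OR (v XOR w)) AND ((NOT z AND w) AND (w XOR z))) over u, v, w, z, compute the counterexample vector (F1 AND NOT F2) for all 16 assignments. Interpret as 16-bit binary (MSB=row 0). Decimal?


F1 = (((z AND v) IMPLIES (NOT u OR z)) XOR ((w IMPLIES u) IMPLIES v))
F2 = ((v OR (v XOR w)) AND ((NOT z AND w) AND (w XOR z)))
Counterexample to F1=>F2 is where F1=1 and F2=0.
Evaluate each row (bits = u,v,w,z, MSB first):
  row 0 [0000]: F1=1 F2=0 -> F1&~F2 -> 1
  row 1 [0001]: F1=1 F2=0 -> F1&~F2 -> 1
  row 2 [0010]: F1=0 F2=1 -> F1&~F2 -> 0
  row 3 [0011]: F1=0 F2=0 -> F1&~F2 -> 0
  row 4 [0100]: F1=0 F2=0 -> F1&~F2 -> 0
  row 5 [0101]: F1=0 F2=0 -> F1&~F2 -> 0
  row 6 [0110]: F1=0 F2=1 -> F1&~F2 -> 0
  row 7 [0111]: F1=0 F2=0 -> F1&~F2 -> 0
  row 8 [1000]: F1=1 F2=0 -> F1&~F2 -> 1
  row 9 [1001]: F1=1 F2=0 -> F1&~F2 -> 1
  row 10 [1010]: F1=1 F2=1 -> F1&~F2 -> 0
  row 11 [1011]: F1=1 F2=0 -> F1&~F2 -> 1
  row 12 [1100]: F1=0 F2=0 -> F1&~F2 -> 0
  row 13 [1101]: F1=0 F2=0 -> F1&~F2 -> 0
  row 14 [1110]: F1=0 F2=1 -> F1&~F2 -> 0
  row 15 [1111]: F1=0 F2=0 -> F1&~F2 -> 0
Full result column, 4 rows per line (u,v fixed per line; w,z runs 00..11 left to right):
  rows 0-3 [u,v=00]: 1100  = hex C
  rows 4-7 [u,v=01]: 0000  = hex 0
  rows 8-11 [u,v=10]: 1101  = hex D
  rows 12-15 [u,v=11]: 0000  = hex 0
Counterexample vector (row 0 .. row 15) = 1100000011010000
Output column grouped in 4s = 1100 0000 1101 0000 = 0xC0D0
Convert to decimal digit by digit (value = value*16 + digit):
  C -> 12
  12*16 + 0 = 192
  192*16 + 13 (D) = 3085
  3085*16 + 0 = 49360
Decimal = 49360

49360


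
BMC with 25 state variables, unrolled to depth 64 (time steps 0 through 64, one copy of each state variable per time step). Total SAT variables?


BMC unrolls to depth k, creating one copy of each state var for steps 0..k.
Step count = 64 + 1 = 65 (steps 0 through 64)
Vars per step = 25
Total = 25 * 65 = 1625

1625


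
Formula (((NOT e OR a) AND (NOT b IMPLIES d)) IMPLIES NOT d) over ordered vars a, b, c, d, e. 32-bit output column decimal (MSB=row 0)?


Formula: (((NOT e OR a) AND (NOT b IMPLIES d)) IMPLIES NOT d) over a, b, c, d, e (32 rows)
Evaluate each row (bits = a,b,c,d,e, MSB first):
  row 0 [00000]: (((NOT 0 OR 0) AND (NOT 0 IMPLIES 0)) IMPLIES NOT 0) -> 1
  row 1 [00001]: (((NOT 1 OR 0) AND (NOT 0 IMPLIES 0)) IMPLIES NOT 0) -> 1
  row 2 [00010]: (((NOT 0 OR 0) AND (NOT 0 IMPLIES 1)) IMPLIES NOT 1) -> 0
  row 3 [00011]: (((NOT 1 OR 0) AND (NOT 0 IMPLIES 1)) IMPLIES NOT 1) -> 1
  row 4 [00100]: (((NOT 0 OR 0) AND (NOT 0 IMPLIES 0)) IMPLIES NOT 0) -> 1
  row 5 [00101]: (((NOT 1 OR 0) AND (NOT 0 IMPLIES 0)) IMPLIES NOT 0) -> 1
  row 6 [00110]: (((NOT 0 OR 0) AND (NOT 0 IMPLIES 1)) IMPLIES NOT 1) -> 0
  row 7 [00111]: (((NOT 1 OR 0) AND (NOT 0 IMPLIES 1)) IMPLIES NOT 1) -> 1
  row 8 [01000]: (((NOT 0 OR 0) AND (NOT 1 IMPLIES 0)) IMPLIES NOT 0) -> 1
  row 9 [01001]: (((NOT 1 OR 0) AND (NOT 1 IMPLIES 0)) IMPLIES NOT 0) -> 1
  row 10 [01010]: (((NOT 0 OR 0) AND (NOT 1 IMPLIES 1)) IMPLIES NOT 1) -> 0
  row 11 [01011]: (((NOT 1 OR 0) AND (NOT 1 IMPLIES 1)) IMPLIES NOT 1) -> 1
  row 12 [01100]: (((NOT 0 OR 0) AND (NOT 1 IMPLIES 0)) IMPLIES NOT 0) -> 1
  row 13 [01101]: (((NOT 1 OR 0) AND (NOT 1 IMPLIES 0)) IMPLIES NOT 0) -> 1
  row 14 [01110]: (((NOT 0 OR 0) AND (NOT 1 IMPLIES 1)) IMPLIES NOT 1) -> 0
  row 15 [01111]: (((NOT 1 OR 0) AND (NOT 1 IMPLIES 1)) IMPLIES NOT 1) -> 1
  row 16 [10000]: (((NOT 0 OR 1) AND (NOT 0 IMPLIES 0)) IMPLIES NOT 0) -> 1
  row 17 [10001]: (((NOT 1 OR 1) AND (NOT 0 IMPLIES 0)) IMPLIES NOT 0) -> 1
  row 18 [10010]: (((NOT 0 OR 1) AND (NOT 0 IMPLIES 1)) IMPLIES NOT 1) -> 0
  row 19 [10011]: (((NOT 1 OR 1) AND (NOT 0 IMPLIES 1)) IMPLIES NOT 1) -> 0
  row 20 [10100]: (((NOT 0 OR 1) AND (NOT 0 IMPLIES 0)) IMPLIES NOT 0) -> 1
  row 21 [10101]: (((NOT 1 OR 1) AND (NOT 0 IMPLIES 0)) IMPLIES NOT 0) -> 1
  row 22 [10110]: (((NOT 0 OR 1) AND (NOT 0 IMPLIES 1)) IMPLIES NOT 1) -> 0
  row 23 [10111]: (((NOT 1 OR 1) AND (NOT 0 IMPLIES 1)) IMPLIES NOT 1) -> 0
  row 24 [11000]: (((NOT 0 OR 1) AND (NOT 1 IMPLIES 0)) IMPLIES NOT 0) -> 1
  row 25 [11001]: (((NOT 1 OR 1) AND (NOT 1 IMPLIES 0)) IMPLIES NOT 0) -> 1
  row 26 [11010]: (((NOT 0 OR 1) AND (NOT 1 IMPLIES 1)) IMPLIES NOT 1) -> 0
  row 27 [11011]: (((NOT 1 OR 1) AND (NOT 1 IMPLIES 1)) IMPLIES NOT 1) -> 0
  row 28 [11100]: (((NOT 0 OR 1) AND (NOT 1 IMPLIES 0)) IMPLIES NOT 0) -> 1
  row 29 [11101]: (((NOT 1 OR 1) AND (NOT 1 IMPLIES 0)) IMPLIES NOT 0) -> 1
  row 30 [11110]: (((NOT 0 OR 1) AND (NOT 1 IMPLIES 1)) IMPLIES NOT 1) -> 0
  row 31 [11111]: (((NOT 1 OR 1) AND (NOT 1 IMPLIES 1)) IMPLIES NOT 1) -> 0
Full result column, 4 rows per line (a,b,c fixed per line; d,e runs 00..11 left to right):
  rows 0-3 [a,b,c=000]: 1101  = hex D
  rows 4-7 [a,b,c=001]: 1101  = hex D
  rows 8-11 [a,b,c=010]: 1101  = hex D
  rows 12-15 [a,b,c=011]: 1101  = hex D
  rows 16-19 [a,b,c=100]: 1100  = hex C
  rows 20-23 [a,b,c=101]: 1100  = hex C
  rows 24-27 [a,b,c=110]: 1100  = hex C
  rows 28-31 [a,b,c=111]: 1100  = hex C
Output column (row 0 .. row 31) = 11011101110111011100110011001100
Output column grouped in 4s = 1101 1101 1101 1101 1100 1100 1100 1100 = 0xDDDDCCCC
Convert to decimal digit by digit (value = value*16 + digit):
  D -> 13
  13*16 + 13 (D) = 221
  221*16 + 13 (D) = 3549
  3549*16 + 13 (D) = 56797
  56797*16 + 12 (C) = 908764
  908764*16 + 12 (C) = 14540236
  14540236*16 + 12 (C) = 232643788
  232643788*16 + 12 (C) = 3722300620
Decimal = 3722300620

3722300620


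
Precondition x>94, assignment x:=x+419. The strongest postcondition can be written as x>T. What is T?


Formula: sp(P, x:=E) = exists old_x. (x = E[old_x/x]) AND P[old_x/x] (old_x is the value of x before the assignment; eliminate old_x by solving x = E[old_x/x] for old_x)
Step 1: Precondition P: x>94, i.e. old_x > 94
Step 2: Assignment gives x = old_x + 419, so old_x = x - 419
Step 3: Substitute into P: x - 419 > 94
Step 4: Simplify: x > 94+419 = 513

513


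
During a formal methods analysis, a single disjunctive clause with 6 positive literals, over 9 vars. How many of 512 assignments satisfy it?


Step 1: Total=2^9=512
Step 2: Unsat when all 6 false: 2^3=8
Step 3: Sat=512-8=504

504


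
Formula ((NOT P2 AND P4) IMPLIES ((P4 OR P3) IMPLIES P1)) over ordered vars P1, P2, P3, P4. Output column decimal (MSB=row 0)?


Formula: ((NOT P2 AND P4) IMPLIES ((P4 OR P3) IMPLIES P1)) over P1, P2, P3, P4 (16 rows)
Evaluate each row (bits = P1,P2,P3,P4, MSB first):
  row 0 [0000]: ((NOT 0 AND 0) IMPLIES ((0 OR 0) IMPLIES 0)) -> 1
  row 1 [0001]: ((NOT 0 AND 1) IMPLIES ((1 OR 0) IMPLIES 0)) -> 0
  row 2 [0010]: ((NOT 0 AND 0) IMPLIES ((0 OR 1) IMPLIES 0)) -> 1
  row 3 [0011]: ((NOT 0 AND 1) IMPLIES ((1 OR 1) IMPLIES 0)) -> 0
  row 4 [0100]: ((NOT 1 AND 0) IMPLIES ((0 OR 0) IMPLIES 0)) -> 1
  row 5 [0101]: ((NOT 1 AND 1) IMPLIES ((1 OR 0) IMPLIES 0)) -> 1
  row 6 [0110]: ((NOT 1 AND 0) IMPLIES ((0 OR 1) IMPLIES 0)) -> 1
  row 7 [0111]: ((NOT 1 AND 1) IMPLIES ((1 OR 1) IMPLIES 0)) -> 1
  row 8 [1000]: ((NOT 0 AND 0) IMPLIES ((0 OR 0) IMPLIES 1)) -> 1
  row 9 [1001]: ((NOT 0 AND 1) IMPLIES ((1 OR 0) IMPLIES 1)) -> 1
  row 10 [1010]: ((NOT 0 AND 0) IMPLIES ((0 OR 1) IMPLIES 1)) -> 1
  row 11 [1011]: ((NOT 0 AND 1) IMPLIES ((1 OR 1) IMPLIES 1)) -> 1
  row 12 [1100]: ((NOT 1 AND 0) IMPLIES ((0 OR 0) IMPLIES 1)) -> 1
  row 13 [1101]: ((NOT 1 AND 1) IMPLIES ((1 OR 0) IMPLIES 1)) -> 1
  row 14 [1110]: ((NOT 1 AND 0) IMPLIES ((0 OR 1) IMPLIES 1)) -> 1
  row 15 [1111]: ((NOT 1 AND 1) IMPLIES ((1 OR 1) IMPLIES 1)) -> 1
Full result column, 4 rows per line (P1,P2 fixed per line; P3,P4 runs 00..11 left to right):
  rows 0-3 [P1,P2=00]: 1010  = hex A
  rows 4-7 [P1,P2=01]: 1111  = hex F
  rows 8-11 [P1,P2=10]: 1111  = hex F
  rows 12-15 [P1,P2=11]: 1111  = hex F
Output column (row 0 .. row 15) = 1010111111111111
Output column grouped in 4s = 1010 1111 1111 1111 = 0xAFFF
Convert to decimal digit by digit (value = value*16 + digit):
  A -> 10
  10*16 + 15 (F) = 175
  175*16 + 15 (F) = 2815
  2815*16 + 15 (F) = 45055
Decimal = 45055

45055


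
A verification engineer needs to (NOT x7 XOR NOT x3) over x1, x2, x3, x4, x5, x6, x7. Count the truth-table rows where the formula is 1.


Formula: (NOT x7 XOR NOT x3) over 7 vars (128 rows)
Evaluate each row (x1, x2, x3, x4, x5, x6, x7 as bits, MSB first):
  row 0 [0000000]: (NOT 0 XOR NOT 0) -> 0
  row 1 [0000001]: (NOT 1 XOR NOT 0) -> 1
  row 2 [0000010]: (NOT 0 XOR NOT 0) -> 0
  row 3 [0000011]: (NOT 1 XOR NOT 0) -> 1
  row 4 [0000100]: (NOT 0 XOR NOT 0) -> 0
  (every remaining row is evaluated the same way; all 128 results are listed next)
Full result column, 8 rows per line (x1,x2,x3,x4 fixed per line; x5,x6,x7 runs 000..111 left to right):
  rows 0-7 [x1,x2,x3,x4=0000]: 01010101  (ones: 4)
  rows 8-15 [x1,x2,x3,x4=0001]: 01010101  (ones: 4)
  rows 16-23 [x1,x2,x3,x4=0010]: 10101010  (ones: 4)
  rows 24-31 [x1,x2,x3,x4=0011]: 10101010  (ones: 4)
  rows 32-39 [x1,x2,x3,x4=0100]: 01010101  (ones: 4)
  rows 40-47 [x1,x2,x3,x4=0101]: 01010101  (ones: 4)
  rows 48-55 [x1,x2,x3,x4=0110]: 10101010  (ones: 4)
  rows 56-63 [x1,x2,x3,x4=0111]: 10101010  (ones: 4)
  rows 64-71 [x1,x2,x3,x4=1000]: 01010101  (ones: 4)
  rows 72-79 [x1,x2,x3,x4=1001]: 01010101  (ones: 4)
  rows 80-87 [x1,x2,x3,x4=1010]: 10101010  (ones: 4)
  rows 88-95 [x1,x2,x3,x4=1011]: 10101010  (ones: 4)
  rows 96-103 [x1,x2,x3,x4=1100]: 01010101  (ones: 4)
  rows 104-111 [x1,x2,x3,x4=1101]: 01010101  (ones: 4)
  rows 112-119 [x1,x2,x3,x4=1110]: 10101010  (ones: 4)
  rows 120-127 [x1,x2,x3,x4=1111]: 10101010  (ones: 4)
Count of 1-rows = 4+4+4+4+4+4+4+4+4+4+4+4+4+4+4+4 = 64

64


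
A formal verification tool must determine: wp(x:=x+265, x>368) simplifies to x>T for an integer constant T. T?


Formula: wp(x:=E, P) = P[E/x] (substitute E for x in postcondition)
Step 1: Postcondition: x>368
Step 2: Substitute x+265 for x: x+265>368
Step 3: Solve for x: x > 368-265 = 103

103


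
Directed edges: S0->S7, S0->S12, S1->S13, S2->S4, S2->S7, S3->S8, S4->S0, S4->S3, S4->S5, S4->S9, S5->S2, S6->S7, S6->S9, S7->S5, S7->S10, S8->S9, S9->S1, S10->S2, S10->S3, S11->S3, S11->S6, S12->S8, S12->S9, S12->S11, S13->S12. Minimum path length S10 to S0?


BFS layer-by-layer from S10:
  dist 0: {S10}
  dist 1: {S2, S3}
  dist 2: {S4, S7, S8}
  dist 3: {S0, S5, S9}
  -> S0 reached at distance 3
Shortest path length = 3

3


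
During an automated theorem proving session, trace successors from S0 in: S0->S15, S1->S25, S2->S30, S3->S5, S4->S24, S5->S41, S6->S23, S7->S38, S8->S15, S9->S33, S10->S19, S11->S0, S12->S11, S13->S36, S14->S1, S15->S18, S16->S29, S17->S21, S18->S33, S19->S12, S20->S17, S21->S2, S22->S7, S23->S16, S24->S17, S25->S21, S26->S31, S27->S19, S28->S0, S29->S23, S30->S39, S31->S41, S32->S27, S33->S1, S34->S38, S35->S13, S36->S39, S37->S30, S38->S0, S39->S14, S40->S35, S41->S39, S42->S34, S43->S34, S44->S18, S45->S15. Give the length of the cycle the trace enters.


Trace from S0 until a state repeats:
  S0 -> S15 -> S18 -> S33 -> S1 -> S25 -> S21 -> S2 -> S30 -> S39 -> S14 -> S1
S1 first seen at step 4, revisited at step 11.
Cycle length = 11 - 4 = 7

7


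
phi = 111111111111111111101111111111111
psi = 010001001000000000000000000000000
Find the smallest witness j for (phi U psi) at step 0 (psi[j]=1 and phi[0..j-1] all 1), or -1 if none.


(phi U psi) at 0: need smallest j with psi[j]=1 and phi[i]=1 for all i in [0,j).
Scan from step 0:
  step 0: phi=1, psi=0 -> continue
  step 1: psi=1 and phi held for [0,1) -> witness found
Witness step = 1

1


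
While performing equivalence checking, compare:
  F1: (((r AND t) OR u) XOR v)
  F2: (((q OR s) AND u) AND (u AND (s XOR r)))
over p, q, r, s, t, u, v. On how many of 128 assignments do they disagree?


F1 = (((r AND t) OR u) XOR v)
F2 = (((q OR s) AND u) AND (u AND (s XOR r)))
Evaluate both on each of 128 rows (bits = p,q,r,s,t,u,v):
  row 0 [0000000]: F1=0 F2=0 -> 0
  row 1 [0000001]: F1=1 F2=0 (differ) -> 1
  row 2 [0000010]: F1=1 F2=0 (differ) -> 1
  row 3 [0000011]: F1=0 F2=0 -> 0
  row 4 [0000100]: F1=0 F2=0 -> 0
  (every remaining row is evaluated the same way; all 128 results are listed next)
Full result column, 8 rows per line (p,q,r,s fixed per line; t,u,v runs 000..111 left to right):
  rows 0-7 [p,q,r,s=0000]: 01100110  (ones: 4)
  rows 8-15 [p,q,r,s=0001]: 01010101  (ones: 4)
  rows 16-23 [p,q,r,s=0010]: 01101010  (ones: 4)
  rows 24-31 [p,q,r,s=0011]: 01101010  (ones: 4)
  rows 32-39 [p,q,r,s=0100]: 01100110  (ones: 4)
  rows 40-47 [p,q,r,s=0101]: 01010101  (ones: 4)
  rows 48-55 [p,q,r,s=0110]: 01011001  (ones: 4)
  rows 56-63 [p,q,r,s=0111]: 01101010  (ones: 4)
  rows 64-71 [p,q,r,s=1000]: 01100110  (ones: 4)
  rows 72-79 [p,q,r,s=1001]: 01010101  (ones: 4)
  rows 80-87 [p,q,r,s=1010]: 01101010  (ones: 4)
  rows 88-95 [p,q,r,s=1011]: 01101010  (ones: 4)
  rows 96-103 [p,q,r,s=1100]: 01100110  (ones: 4)
  rows 104-111 [p,q,r,s=1101]: 01010101  (ones: 4)
  rows 112-119 [p,q,r,s=1110]: 01011001  (ones: 4)
  rows 120-127 [p,q,r,s=1111]: 01101010  (ones: 4)
Disagreements = 4+4+4+4+4+4+4+4+4+4+4+4+4+4+4+4 = 64

64


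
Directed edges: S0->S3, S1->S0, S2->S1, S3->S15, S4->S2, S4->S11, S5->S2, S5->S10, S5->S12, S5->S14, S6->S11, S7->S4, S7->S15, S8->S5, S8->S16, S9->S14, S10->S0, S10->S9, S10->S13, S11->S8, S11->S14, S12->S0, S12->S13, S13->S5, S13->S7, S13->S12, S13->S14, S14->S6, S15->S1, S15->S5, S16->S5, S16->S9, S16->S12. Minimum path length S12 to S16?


BFS layer-by-layer from S12:
  dist 0: {S12}
  dist 1: {S0, S13}
  dist 2: {S3, S5, S7, S14}
  dist 3: {S2, S4, S6, S10, S15}
  dist 4: {S1, S9, S11}
  dist 5: {S8}
  dist 6: {S16}
  -> S16 reached at distance 6
Shortest path length = 6

6


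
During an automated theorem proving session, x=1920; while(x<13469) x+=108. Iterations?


Step 1: x goes from 1920 toward 13469 by 108; the body runs while x<13469, so iterations = ceil((bound-start)/step)
Step 2: Distance=11549
Step 3: ceil(11549/108)=107

107


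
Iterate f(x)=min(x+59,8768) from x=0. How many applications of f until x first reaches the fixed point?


Step 1: x=0, cap=8768, increment=59
Step 2: x grows by 59 each step until capped at 8768; fixed point is x=8768
Step 3: iterations = ceil(8768/59) = 149

149


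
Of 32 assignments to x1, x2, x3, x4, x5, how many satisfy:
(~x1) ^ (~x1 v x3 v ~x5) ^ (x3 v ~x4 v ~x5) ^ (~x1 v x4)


CNF with 4 clauses over 5 vars (32 assignments).
An assignment satisfies CNF iff every clause has >=1 true literal.
Check each row (bits = x1,x2,x3,x4,x5; clause T/F shown):
  row 0 [00000]: clauses=TTTT -> 1
  row 1 [00001]: clauses=TTTT -> 1
  row 2 [00010]: clauses=TTTT -> 1
  row 3 [00011]: clauses=TTFT -> 0
  row 4 [00100]: clauses=TTTT -> 1
  row 5 [00101]: clauses=TTTT -> 1
  row 6 [00110]: clauses=TTTT -> 1
  row 7 [00111]: clauses=TTTT -> 1
  row 8 [01000]: clauses=TTTT -> 1
  row 9 [01001]: clauses=TTTT -> 1
  row 10 [01010]: clauses=TTTT -> 1
  row 11 [01011]: clauses=TTFT -> 0
  row 12 [01100]: clauses=TTTT -> 1
  row 13 [01101]: clauses=TTTT -> 1
  row 14 [01110]: clauses=TTTT -> 1
  row 15 [01111]: clauses=TTTT -> 1
  row 16 [10000]: clauses=FTTF -> 0
  row 17 [10001]: clauses=FFTF -> 0
  row 18 [10010]: clauses=FTTT -> 0
  row 19 [10011]: clauses=FFFT -> 0
  row 20 [10100]: clauses=FTTF -> 0
  row 21 [10101]: clauses=FTTF -> 0
  row 22 [10110]: clauses=FTTT -> 0
  row 23 [10111]: clauses=FTTT -> 0
  row 24 [11000]: clauses=FTTF -> 0
  row 25 [11001]: clauses=FFTF -> 0
  row 26 [11010]: clauses=FTTT -> 0
  row 27 [11011]: clauses=FFFT -> 0
  row 28 [11100]: clauses=FTTF -> 0
  row 29 [11101]: clauses=FTTF -> 0
  row 30 [11110]: clauses=FTTT -> 0
  row 31 [11111]: clauses=FTTT -> 0
Full result column, 8 rows per line (x1,x2 fixed per line; x3,x4,x5 runs 000..111 left to right):
  rows 0-7 [x1,x2=00]: 11101111  (ones: 7)
  rows 8-15 [x1,x2=01]: 11101111  (ones: 7)
  rows 16-23 [x1,x2=10]: 00000000  (ones: 0)
  rows 24-31 [x1,x2=11]: 00000000  (ones: 0)
Satisfying assignments = 7+7+0+0 = 14

14


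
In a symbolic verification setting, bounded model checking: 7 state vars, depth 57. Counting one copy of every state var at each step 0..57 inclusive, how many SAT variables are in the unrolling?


BMC unrolls to depth k, creating one copy of each state var for steps 0..k.
Step count = 57 + 1 = 58 (steps 0 through 57)
Vars per step = 7
Total = 7 * 58 = 406

406


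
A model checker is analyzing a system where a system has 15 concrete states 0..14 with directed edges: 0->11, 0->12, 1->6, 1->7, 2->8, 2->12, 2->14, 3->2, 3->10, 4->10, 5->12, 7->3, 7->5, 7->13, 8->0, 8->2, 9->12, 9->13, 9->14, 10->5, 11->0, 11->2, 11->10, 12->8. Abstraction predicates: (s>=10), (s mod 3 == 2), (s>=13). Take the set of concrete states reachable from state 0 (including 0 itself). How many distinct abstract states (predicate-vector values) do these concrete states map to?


BFS from 0:
Concrete reachable: {0, 2, 5, 8, 10, 11, 12, 14}
Abstract via predicates (s>=10), (s mod 3 == 2), (s>=13):
  (0,0,0) <- {0}
  (0,1,0) <- {2, 5, 8}
  (1,0,0) <- {10, 12}
  (1,1,0) <- {11}
  (1,1,1) <- {14}
Distinct abstract states = 5

5
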